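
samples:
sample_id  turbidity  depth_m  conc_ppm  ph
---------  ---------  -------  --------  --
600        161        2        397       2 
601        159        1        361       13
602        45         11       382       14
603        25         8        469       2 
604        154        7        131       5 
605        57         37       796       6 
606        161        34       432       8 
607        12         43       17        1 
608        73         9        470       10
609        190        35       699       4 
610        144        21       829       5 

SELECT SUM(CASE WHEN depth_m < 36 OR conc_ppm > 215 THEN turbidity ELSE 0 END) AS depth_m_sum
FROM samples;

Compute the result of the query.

sample_id=600: ✓ → 161
sample_id=601: ✓ → 159
sample_id=602: ✓ → 45
sample_id=603: ✓ → 25
sample_id=604: ✓ → 154
sample_id=605: ✓ → 57
sample_id=606: ✓ → 161
sample_id=607: ✗
sample_id=608: ✓ → 73
sample_id=609: ✓ → 190
sample_id=610: ✓ → 144
depth_m_sum = 161 + 159 + 45 + 25 + 154 + 57 + 161 + 73 + 190 + 144 = 1169

1169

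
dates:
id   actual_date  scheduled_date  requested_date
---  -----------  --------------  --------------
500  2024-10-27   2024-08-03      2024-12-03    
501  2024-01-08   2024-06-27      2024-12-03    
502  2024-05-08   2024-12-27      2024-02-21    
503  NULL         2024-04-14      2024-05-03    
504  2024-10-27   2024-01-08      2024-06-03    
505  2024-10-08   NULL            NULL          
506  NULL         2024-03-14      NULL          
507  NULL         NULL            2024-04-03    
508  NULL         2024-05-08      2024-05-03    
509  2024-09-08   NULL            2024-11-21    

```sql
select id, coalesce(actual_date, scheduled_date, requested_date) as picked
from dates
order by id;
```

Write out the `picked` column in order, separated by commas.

2024-10-27, 2024-01-08, 2024-05-08, 2024-04-14, 2024-10-27, 2024-10-08, 2024-03-14, 2024-04-03, 2024-05-08, 2024-09-08

id=500: actual_date=2024-10-27 → 2024-10-27
id=501: actual_date=2024-01-08 → 2024-01-08
id=502: actual_date=2024-05-08 → 2024-05-08
id=503: actual_date=NULL, scheduled_date=2024-04-14 → 2024-04-14
id=504: actual_date=2024-10-27 → 2024-10-27
id=505: actual_date=2024-10-08 → 2024-10-08
id=506: actual_date=NULL, scheduled_date=2024-03-14 → 2024-03-14
id=507: actual_date=NULL, scheduled_date=NULL, requested_date=2024-04-03 → 2024-04-03
id=508: actual_date=NULL, scheduled_date=2024-05-08 → 2024-05-08
id=509: actual_date=2024-09-08 → 2024-09-08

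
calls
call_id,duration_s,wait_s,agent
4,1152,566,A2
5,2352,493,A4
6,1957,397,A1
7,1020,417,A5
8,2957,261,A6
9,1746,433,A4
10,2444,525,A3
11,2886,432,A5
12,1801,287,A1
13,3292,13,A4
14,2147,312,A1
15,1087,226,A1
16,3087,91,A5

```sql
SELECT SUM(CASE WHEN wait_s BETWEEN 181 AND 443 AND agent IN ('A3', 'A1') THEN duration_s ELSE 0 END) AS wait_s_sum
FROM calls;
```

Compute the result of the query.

6992

call_id=4: ✗
call_id=5: ✗
call_id=6: ✓ → 1957
call_id=7: ✗
call_id=8: ✗
call_id=9: ✗
call_id=10: ✗
call_id=11: ✗
call_id=12: ✓ → 1801
call_id=13: ✗
call_id=14: ✓ → 2147
call_id=15: ✓ → 1087
call_id=16: ✗
wait_s_sum = 1957 + 1801 + 2147 + 1087 = 6992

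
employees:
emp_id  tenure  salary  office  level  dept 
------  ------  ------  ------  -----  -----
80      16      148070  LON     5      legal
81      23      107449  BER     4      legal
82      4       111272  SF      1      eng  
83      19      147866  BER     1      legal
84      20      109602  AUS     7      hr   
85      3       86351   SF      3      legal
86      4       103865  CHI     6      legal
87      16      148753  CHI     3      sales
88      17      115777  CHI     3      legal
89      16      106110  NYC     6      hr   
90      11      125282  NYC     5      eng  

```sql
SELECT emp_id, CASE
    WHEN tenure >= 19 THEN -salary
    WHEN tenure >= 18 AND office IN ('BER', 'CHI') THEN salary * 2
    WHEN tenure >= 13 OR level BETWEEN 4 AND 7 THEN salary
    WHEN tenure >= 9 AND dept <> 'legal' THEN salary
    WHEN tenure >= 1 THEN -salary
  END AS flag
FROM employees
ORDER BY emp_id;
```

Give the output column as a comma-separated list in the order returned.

emp_id=80: tenure >= 13 OR level BETWEEN 4 AND 7 → 148070
emp_id=81: tenure >= 19 → -107449
emp_id=82: tenure >= 1 → -111272
emp_id=83: tenure >= 19 → -147866
emp_id=84: tenure >= 19 → -109602
emp_id=85: tenure >= 1 → -86351
emp_id=86: tenure >= 13 OR level BETWEEN 4 AND 7 → 103865
emp_id=87: tenure >= 13 OR level BETWEEN 4 AND 7 → 148753
emp_id=88: tenure >= 13 OR level BETWEEN 4 AND 7 → 115777
emp_id=89: tenure >= 13 OR level BETWEEN 4 AND 7 → 106110
emp_id=90: tenure >= 13 OR level BETWEEN 4 AND 7 → 125282

148070, -107449, -111272, -147866, -109602, -86351, 103865, 148753, 115777, 106110, 125282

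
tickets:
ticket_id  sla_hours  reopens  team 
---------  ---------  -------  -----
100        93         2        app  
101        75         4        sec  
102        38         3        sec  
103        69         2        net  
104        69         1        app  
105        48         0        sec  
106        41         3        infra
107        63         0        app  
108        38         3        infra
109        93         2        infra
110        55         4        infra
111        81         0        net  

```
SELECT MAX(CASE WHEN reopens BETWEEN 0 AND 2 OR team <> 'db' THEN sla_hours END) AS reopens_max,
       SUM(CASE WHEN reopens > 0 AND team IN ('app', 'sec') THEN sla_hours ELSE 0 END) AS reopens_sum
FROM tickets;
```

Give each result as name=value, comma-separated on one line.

reopens_max=93, reopens_sum=275

[reopens_max: reopens BETWEEN 0 AND 2 OR team <> 'db']
ticket_id=100: ✓ → 93
ticket_id=101: ✓ → 75
ticket_id=102: ✓ → 38
ticket_id=103: ✓ → 69
ticket_id=104: ✓ → 69
ticket_id=105: ✓ → 48
ticket_id=106: ✓ → 41
ticket_id=107: ✓ → 63
ticket_id=108: ✓ → 38
ticket_id=109: ✓ → 93
ticket_id=110: ✓ → 55
ticket_id=111: ✓ → 81
reopens_max = MAX(93, 75, 38, 69, 69, 48, 41, 63, 38, 93, 55, 81) = 93
—
[reopens_sum: reopens > 0 AND team IN ('app', 'sec')]
ticket_id=100: ✓ → 93
ticket_id=101: ✓ → 75
ticket_id=102: ✓ → 38
ticket_id=103: ✗
ticket_id=104: ✓ → 69
ticket_id=105: ✗
ticket_id=106: ✗
ticket_id=107: ✗
ticket_id=108: ✗
ticket_id=109: ✗
ticket_id=110: ✗
ticket_id=111: ✗
reopens_sum = 93 + 75 + 38 + 69 = 275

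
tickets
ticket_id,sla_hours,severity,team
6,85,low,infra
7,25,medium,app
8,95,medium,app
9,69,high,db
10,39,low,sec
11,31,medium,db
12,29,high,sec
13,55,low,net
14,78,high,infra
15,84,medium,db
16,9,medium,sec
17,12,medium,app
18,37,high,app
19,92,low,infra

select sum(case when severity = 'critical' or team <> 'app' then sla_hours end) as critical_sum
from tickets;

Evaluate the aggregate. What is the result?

ticket_id=6: ✓ → 85
ticket_id=7: ✗
ticket_id=8: ✗
ticket_id=9: ✓ → 69
ticket_id=10: ✓ → 39
ticket_id=11: ✓ → 31
ticket_id=12: ✓ → 29
ticket_id=13: ✓ → 55
ticket_id=14: ✓ → 78
ticket_id=15: ✓ → 84
ticket_id=16: ✓ → 9
ticket_id=17: ✗
ticket_id=18: ✗
ticket_id=19: ✓ → 92
critical_sum = 85 + 69 + 39 + 31 + 29 + 55 + 78 + 84 + 9 + 92 = 571

571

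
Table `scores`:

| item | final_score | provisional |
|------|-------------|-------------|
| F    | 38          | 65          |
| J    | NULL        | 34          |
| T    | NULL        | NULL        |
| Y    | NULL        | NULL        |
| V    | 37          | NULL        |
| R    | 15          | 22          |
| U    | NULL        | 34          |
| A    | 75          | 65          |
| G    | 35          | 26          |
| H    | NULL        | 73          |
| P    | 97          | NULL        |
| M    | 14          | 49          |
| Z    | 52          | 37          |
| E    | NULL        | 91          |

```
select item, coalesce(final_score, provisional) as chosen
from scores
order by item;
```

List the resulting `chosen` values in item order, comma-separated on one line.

item=A: final_score=75 → 75
item=E: final_score=NULL, provisional=91 → 91
item=F: final_score=38 → 38
item=G: final_score=35 → 35
item=H: final_score=NULL, provisional=73 → 73
item=J: final_score=NULL, provisional=34 → 34
item=M: final_score=14 → 14
item=P: final_score=97 → 97
item=R: final_score=15 → 15
item=T: final_score=NULL, provisional=NULL (all NULL) → NULL
item=U: final_score=NULL, provisional=34 → 34
item=V: final_score=37 → 37
item=Y: final_score=NULL, provisional=NULL (all NULL) → NULL
item=Z: final_score=52 → 52

75, 91, 38, 35, 73, 34, 14, 97, 15, NULL, 34, 37, NULL, 52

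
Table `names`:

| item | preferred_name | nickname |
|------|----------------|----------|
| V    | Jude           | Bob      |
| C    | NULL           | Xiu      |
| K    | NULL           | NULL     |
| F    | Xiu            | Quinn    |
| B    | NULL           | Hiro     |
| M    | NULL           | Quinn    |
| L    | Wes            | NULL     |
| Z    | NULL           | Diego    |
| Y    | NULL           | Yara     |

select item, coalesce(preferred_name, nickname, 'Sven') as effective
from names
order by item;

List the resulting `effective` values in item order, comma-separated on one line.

item=B: preferred_name=NULL, nickname=Hiro → Hiro
item=C: preferred_name=NULL, nickname=Xiu → Xiu
item=F: preferred_name=Xiu → Xiu
item=K: preferred_name=NULL, nickname=NULL, → literal Sven → Sven
item=L: preferred_name=Wes → Wes
item=M: preferred_name=NULL, nickname=Quinn → Quinn
item=V: preferred_name=Jude → Jude
item=Y: preferred_name=NULL, nickname=Yara → Yara
item=Z: preferred_name=NULL, nickname=Diego → Diego

Hiro, Xiu, Xiu, Sven, Wes, Quinn, Jude, Yara, Diego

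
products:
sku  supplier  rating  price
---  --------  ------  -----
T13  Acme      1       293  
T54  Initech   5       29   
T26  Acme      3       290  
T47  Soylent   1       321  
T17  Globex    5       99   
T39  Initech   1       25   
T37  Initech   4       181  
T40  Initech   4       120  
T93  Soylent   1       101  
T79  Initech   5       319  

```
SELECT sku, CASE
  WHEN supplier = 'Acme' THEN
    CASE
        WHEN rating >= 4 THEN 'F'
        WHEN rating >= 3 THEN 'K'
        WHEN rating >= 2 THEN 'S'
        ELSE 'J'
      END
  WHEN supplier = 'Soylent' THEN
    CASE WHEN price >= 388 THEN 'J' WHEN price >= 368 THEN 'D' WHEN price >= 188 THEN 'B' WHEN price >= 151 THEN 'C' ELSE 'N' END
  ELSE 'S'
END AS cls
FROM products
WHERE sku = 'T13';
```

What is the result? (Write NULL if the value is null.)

sku = T13: supplier=Acme, rating=1, price=293.
supplier='Acme' → inner[ELSE] → J

J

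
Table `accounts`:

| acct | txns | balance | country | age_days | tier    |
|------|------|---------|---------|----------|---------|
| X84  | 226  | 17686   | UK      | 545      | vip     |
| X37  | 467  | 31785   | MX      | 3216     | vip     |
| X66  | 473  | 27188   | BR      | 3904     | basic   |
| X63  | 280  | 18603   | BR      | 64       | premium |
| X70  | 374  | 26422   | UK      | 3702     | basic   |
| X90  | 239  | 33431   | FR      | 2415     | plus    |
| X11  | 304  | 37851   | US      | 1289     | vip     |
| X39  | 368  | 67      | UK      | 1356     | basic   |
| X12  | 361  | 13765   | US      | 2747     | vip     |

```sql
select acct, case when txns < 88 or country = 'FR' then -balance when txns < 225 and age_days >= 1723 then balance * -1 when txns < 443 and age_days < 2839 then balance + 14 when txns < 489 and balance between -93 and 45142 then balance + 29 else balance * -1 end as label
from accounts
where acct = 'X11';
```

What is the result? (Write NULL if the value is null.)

37865

acct = X11: txns=304, balance=37851, country=US, age_days=1289, tier=vip.
txns < 88 or country = 'FR' → false
txns < 225 and age_days >= 1723 → false
txns < 443 and age_days < 2839 → true → 37865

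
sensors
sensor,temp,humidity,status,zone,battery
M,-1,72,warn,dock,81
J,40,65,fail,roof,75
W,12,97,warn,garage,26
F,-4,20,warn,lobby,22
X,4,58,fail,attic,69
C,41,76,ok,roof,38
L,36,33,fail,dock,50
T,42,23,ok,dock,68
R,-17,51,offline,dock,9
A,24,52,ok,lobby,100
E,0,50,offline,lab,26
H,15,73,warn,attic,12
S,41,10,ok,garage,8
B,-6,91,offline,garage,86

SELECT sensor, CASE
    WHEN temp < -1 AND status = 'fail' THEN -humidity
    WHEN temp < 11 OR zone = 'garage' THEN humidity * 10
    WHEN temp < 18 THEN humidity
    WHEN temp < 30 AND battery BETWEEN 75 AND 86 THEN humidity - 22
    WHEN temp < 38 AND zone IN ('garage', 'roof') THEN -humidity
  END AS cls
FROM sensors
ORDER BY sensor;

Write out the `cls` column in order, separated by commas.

sensor=A: (no match → NULL) → NULL
sensor=B: temp < 11 OR zone = 'garage' → 910
sensor=C: (no match → NULL) → NULL
sensor=E: temp < 11 OR zone = 'garage' → 500
sensor=F: temp < 11 OR zone = 'garage' → 200
sensor=H: temp < 18 → 73
sensor=J: (no match → NULL) → NULL
sensor=L: (no match → NULL) → NULL
sensor=M: temp < 11 OR zone = 'garage' → 720
sensor=R: temp < 11 OR zone = 'garage' → 510
sensor=S: temp < 11 OR zone = 'garage' → 100
sensor=T: (no match → NULL) → NULL
sensor=W: temp < 11 OR zone = 'garage' → 970
sensor=X: temp < 11 OR zone = 'garage' → 580

NULL, 910, NULL, 500, 200, 73, NULL, NULL, 720, 510, 100, NULL, 970, 580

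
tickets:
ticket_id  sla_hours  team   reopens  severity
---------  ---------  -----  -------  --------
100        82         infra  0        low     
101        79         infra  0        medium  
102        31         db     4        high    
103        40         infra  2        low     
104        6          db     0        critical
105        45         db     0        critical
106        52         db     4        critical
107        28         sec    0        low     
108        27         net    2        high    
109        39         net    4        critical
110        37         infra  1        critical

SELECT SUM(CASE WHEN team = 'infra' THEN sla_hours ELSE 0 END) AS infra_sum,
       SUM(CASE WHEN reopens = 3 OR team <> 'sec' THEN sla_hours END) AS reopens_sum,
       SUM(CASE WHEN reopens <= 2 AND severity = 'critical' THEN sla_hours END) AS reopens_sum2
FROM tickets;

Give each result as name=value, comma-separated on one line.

[infra_sum: team = 'infra']
ticket_id=100: ✓ → 82
ticket_id=101: ✓ → 79
ticket_id=102: ✗
ticket_id=103: ✓ → 40
ticket_id=104: ✗
ticket_id=105: ✗
ticket_id=106: ✗
ticket_id=107: ✗
ticket_id=108: ✗
ticket_id=109: ✗
ticket_id=110: ✓ → 37
infra_sum = 82 + 79 + 40 + 37 = 238
—
[reopens_sum: reopens = 3 OR team <> 'sec']
ticket_id=100: ✓ → 82
ticket_id=101: ✓ → 79
ticket_id=102: ✓ → 31
ticket_id=103: ✓ → 40
ticket_id=104: ✓ → 6
ticket_id=105: ✓ → 45
ticket_id=106: ✓ → 52
ticket_id=107: ✗
ticket_id=108: ✓ → 27
ticket_id=109: ✓ → 39
ticket_id=110: ✓ → 37
reopens_sum = 82 + 79 + 31 + 40 + 6 + 45 + 52 + 27 + 39 + 37 = 438
—
[reopens_sum2: reopens <= 2 AND severity = 'critical']
ticket_id=100: ✗
ticket_id=101: ✗
ticket_id=102: ✗
ticket_id=103: ✗
ticket_id=104: ✓ → 6
ticket_id=105: ✓ → 45
ticket_id=106: ✗
ticket_id=107: ✗
ticket_id=108: ✗
ticket_id=109: ✗
ticket_id=110: ✓ → 37
reopens_sum2 = 6 + 45 + 37 = 88

infra_sum=238, reopens_sum=438, reopens_sum2=88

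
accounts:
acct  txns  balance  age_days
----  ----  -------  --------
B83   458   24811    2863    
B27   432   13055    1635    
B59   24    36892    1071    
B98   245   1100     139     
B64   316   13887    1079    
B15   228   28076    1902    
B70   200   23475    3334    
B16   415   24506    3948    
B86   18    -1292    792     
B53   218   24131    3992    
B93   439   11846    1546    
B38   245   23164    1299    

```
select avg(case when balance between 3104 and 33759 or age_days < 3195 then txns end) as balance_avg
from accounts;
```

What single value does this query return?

acct=B83: ✓ → 458
acct=B27: ✓ → 432
acct=B59: ✓ → 24
acct=B98: ✓ → 245
acct=B64: ✓ → 316
acct=B15: ✓ → 228
acct=B70: ✓ → 200
acct=B16: ✓ → 415
acct=B86: ✓ → 18
acct=B53: ✓ → 218
acct=B93: ✓ → 439
acct=B38: ✓ → 245
balance_avg = (458 + 432 + 24 + 245 + 316 + 228 + 200 + 415 + 18 + 218 + 439 + 245) / 12 = 269.8333333333

269.8333333333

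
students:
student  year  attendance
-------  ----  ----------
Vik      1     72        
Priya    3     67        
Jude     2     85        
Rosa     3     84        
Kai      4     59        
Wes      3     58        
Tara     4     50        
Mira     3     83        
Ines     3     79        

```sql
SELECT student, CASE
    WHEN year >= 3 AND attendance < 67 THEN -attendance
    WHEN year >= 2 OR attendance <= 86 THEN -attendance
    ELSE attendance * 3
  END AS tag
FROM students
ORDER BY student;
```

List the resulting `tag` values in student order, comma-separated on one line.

student=Ines: year >= 2 OR attendance <= 86 → -79
student=Jude: year >= 2 OR attendance <= 86 → -85
student=Kai: year >= 3 AND attendance < 67 → -59
student=Mira: year >= 2 OR attendance <= 86 → -83
student=Priya: year >= 2 OR attendance <= 86 → -67
student=Rosa: year >= 2 OR attendance <= 86 → -84
student=Tara: year >= 3 AND attendance < 67 → -50
student=Vik: year >= 2 OR attendance <= 86 → -72
student=Wes: year >= 3 AND attendance < 67 → -58

-79, -85, -59, -83, -67, -84, -50, -72, -58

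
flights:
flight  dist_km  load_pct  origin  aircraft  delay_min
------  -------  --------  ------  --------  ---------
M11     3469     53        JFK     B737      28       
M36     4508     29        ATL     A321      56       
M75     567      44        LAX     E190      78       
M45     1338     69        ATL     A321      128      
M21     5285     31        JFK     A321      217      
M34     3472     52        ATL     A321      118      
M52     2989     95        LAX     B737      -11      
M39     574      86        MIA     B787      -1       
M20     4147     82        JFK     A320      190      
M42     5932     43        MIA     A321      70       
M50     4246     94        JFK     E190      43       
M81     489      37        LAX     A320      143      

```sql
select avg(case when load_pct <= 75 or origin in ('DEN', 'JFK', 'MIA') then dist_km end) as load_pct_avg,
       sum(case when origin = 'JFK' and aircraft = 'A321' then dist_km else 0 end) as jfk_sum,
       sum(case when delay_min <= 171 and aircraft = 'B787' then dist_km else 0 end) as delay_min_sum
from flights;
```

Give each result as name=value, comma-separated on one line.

[load_pct_avg: load_pct <= 75 or origin in ('DEN', 'JFK', 'MIA')]
flight=M11: ✓ → 3469
flight=M36: ✓ → 4508
flight=M75: ✓ → 567
flight=M45: ✓ → 1338
flight=M21: ✓ → 5285
flight=M34: ✓ → 3472
flight=M52: ✗
flight=M39: ✓ → 574
flight=M20: ✓ → 4147
flight=M42: ✓ → 5932
flight=M50: ✓ → 4246
flight=M81: ✓ → 489
load_pct_avg = (3469 + 4508 + 567 + 1338 + 5285 + 3472 + 574 + 4147 + 5932 + 4246 + 489) / 11 = 3093.3636363636
—
[jfk_sum: origin = 'JFK' and aircraft = 'A321']
flight=M11: ✗
flight=M36: ✗
flight=M75: ✗
flight=M45: ✗
flight=M21: ✓ → 5285
flight=M34: ✗
flight=M52: ✗
flight=M39: ✗
flight=M20: ✗
flight=M42: ✗
flight=M50: ✗
flight=M81: ✗
jfk_sum = 5285
—
[delay_min_sum: delay_min <= 171 and aircraft = 'B787']
flight=M11: ✗
flight=M36: ✗
flight=M75: ✗
flight=M45: ✗
flight=M21: ✗
flight=M34: ✗
flight=M52: ✗
flight=M39: ✓ → 574
flight=M20: ✗
flight=M42: ✗
flight=M50: ✗
flight=M81: ✗
delay_min_sum = 574

load_pct_avg=3093.3636363636, jfk_sum=5285, delay_min_sum=574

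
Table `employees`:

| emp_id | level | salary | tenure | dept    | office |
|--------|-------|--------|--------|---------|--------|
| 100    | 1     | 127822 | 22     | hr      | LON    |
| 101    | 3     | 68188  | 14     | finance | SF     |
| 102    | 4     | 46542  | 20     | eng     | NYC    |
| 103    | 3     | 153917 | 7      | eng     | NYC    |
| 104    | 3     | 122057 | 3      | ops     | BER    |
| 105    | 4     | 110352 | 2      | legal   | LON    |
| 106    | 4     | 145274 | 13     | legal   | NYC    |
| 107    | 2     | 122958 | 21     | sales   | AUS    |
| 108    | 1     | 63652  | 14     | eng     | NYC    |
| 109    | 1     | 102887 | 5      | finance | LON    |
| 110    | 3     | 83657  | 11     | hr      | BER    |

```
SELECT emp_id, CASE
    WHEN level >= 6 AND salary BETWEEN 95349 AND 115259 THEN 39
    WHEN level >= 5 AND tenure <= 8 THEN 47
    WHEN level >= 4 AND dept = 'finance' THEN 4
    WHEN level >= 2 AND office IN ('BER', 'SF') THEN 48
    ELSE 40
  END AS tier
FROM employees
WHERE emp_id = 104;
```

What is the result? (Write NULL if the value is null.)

48

emp_id = 104: level=3, salary=122057, tenure=3, dept=ops, office=BER.
level >= 6 AND salary BETWEEN 95349 AND 115259 → false
level >= 5 AND tenure <= 8 → false
level >= 4 AND dept = 'finance' → false
level >= 2 AND office IN ('BER', 'SF') → true → 48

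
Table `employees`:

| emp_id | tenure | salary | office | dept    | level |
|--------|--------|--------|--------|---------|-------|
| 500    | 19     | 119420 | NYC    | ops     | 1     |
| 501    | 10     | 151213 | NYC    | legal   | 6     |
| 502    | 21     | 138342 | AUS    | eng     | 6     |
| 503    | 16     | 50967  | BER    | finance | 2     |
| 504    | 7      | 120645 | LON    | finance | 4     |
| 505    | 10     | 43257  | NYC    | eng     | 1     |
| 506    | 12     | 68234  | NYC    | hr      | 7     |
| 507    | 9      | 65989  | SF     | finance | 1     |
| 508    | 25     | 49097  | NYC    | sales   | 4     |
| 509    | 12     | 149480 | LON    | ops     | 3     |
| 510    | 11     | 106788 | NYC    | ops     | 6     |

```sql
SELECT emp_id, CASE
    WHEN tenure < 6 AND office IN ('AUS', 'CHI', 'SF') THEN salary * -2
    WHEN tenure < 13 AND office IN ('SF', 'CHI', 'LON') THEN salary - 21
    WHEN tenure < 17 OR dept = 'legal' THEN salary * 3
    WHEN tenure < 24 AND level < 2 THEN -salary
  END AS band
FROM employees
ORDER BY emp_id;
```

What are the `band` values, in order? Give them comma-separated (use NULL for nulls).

-119420, 453639, NULL, 152901, 120624, 129771, 204702, 65968, NULL, 149459, 320364

emp_id=500: tenure < 24 AND level < 2 → -119420
emp_id=501: tenure < 17 OR dept = 'legal' → 453639
emp_id=502: (no match → NULL) → NULL
emp_id=503: tenure < 17 OR dept = 'legal' → 152901
emp_id=504: tenure < 13 AND office IN ('SF', 'CHI', 'LON') → 120624
emp_id=505: tenure < 17 OR dept = 'legal' → 129771
emp_id=506: tenure < 17 OR dept = 'legal' → 204702
emp_id=507: tenure < 13 AND office IN ('SF', 'CHI', 'LON') → 65968
emp_id=508: (no match → NULL) → NULL
emp_id=509: tenure < 13 AND office IN ('SF', 'CHI', 'LON') → 149459
emp_id=510: tenure < 17 OR dept = 'legal' → 320364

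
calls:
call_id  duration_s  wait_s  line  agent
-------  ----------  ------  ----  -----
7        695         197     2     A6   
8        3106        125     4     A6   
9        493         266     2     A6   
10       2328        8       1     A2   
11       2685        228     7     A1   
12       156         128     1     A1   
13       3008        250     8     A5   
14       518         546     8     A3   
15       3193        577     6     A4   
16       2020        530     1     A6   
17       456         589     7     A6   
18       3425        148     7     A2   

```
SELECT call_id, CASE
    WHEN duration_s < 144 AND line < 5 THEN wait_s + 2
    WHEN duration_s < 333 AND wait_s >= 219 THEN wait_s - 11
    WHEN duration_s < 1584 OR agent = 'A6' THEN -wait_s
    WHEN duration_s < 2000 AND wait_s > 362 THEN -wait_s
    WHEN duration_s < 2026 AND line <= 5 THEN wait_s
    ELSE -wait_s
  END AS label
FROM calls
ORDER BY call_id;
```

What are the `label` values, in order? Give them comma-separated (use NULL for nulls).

call_id=7: duration_s < 1584 OR agent = 'A6' → -197
call_id=8: duration_s < 1584 OR agent = 'A6' → -125
call_id=9: duration_s < 1584 OR agent = 'A6' → -266
call_id=10: ELSE → -8
call_id=11: ELSE → -228
call_id=12: duration_s < 1584 OR agent = 'A6' → -128
call_id=13: ELSE → -250
call_id=14: duration_s < 1584 OR agent = 'A6' → -546
call_id=15: ELSE → -577
call_id=16: duration_s < 1584 OR agent = 'A6' → -530
call_id=17: duration_s < 1584 OR agent = 'A6' → -589
call_id=18: ELSE → -148

-197, -125, -266, -8, -228, -128, -250, -546, -577, -530, -589, -148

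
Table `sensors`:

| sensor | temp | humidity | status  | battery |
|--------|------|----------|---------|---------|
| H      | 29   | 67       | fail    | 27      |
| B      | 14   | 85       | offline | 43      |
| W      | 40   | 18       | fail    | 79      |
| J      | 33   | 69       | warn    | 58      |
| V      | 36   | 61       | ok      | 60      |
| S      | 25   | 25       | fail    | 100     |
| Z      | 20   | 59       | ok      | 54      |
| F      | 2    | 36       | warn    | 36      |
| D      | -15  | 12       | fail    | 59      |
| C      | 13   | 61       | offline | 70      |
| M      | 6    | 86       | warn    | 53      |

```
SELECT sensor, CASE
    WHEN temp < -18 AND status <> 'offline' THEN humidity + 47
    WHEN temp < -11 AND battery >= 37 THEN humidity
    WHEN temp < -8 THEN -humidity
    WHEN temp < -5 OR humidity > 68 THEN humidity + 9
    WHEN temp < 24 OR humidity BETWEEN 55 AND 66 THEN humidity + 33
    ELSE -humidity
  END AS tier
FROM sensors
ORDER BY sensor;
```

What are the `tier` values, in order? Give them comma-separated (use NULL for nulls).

94, 94, 12, 69, -67, 78, 95, -25, 94, -18, 92

sensor=B: temp < -5 OR humidity > 68 → 94
sensor=C: temp < 24 OR humidity BETWEEN 55 AND 66 → 94
sensor=D: temp < -11 AND battery >= 37 → 12
sensor=F: temp < 24 OR humidity BETWEEN 55 AND 66 → 69
sensor=H: ELSE → -67
sensor=J: temp < -5 OR humidity > 68 → 78
sensor=M: temp < -5 OR humidity > 68 → 95
sensor=S: ELSE → -25
sensor=V: temp < 24 OR humidity BETWEEN 55 AND 66 → 94
sensor=W: ELSE → -18
sensor=Z: temp < 24 OR humidity BETWEEN 55 AND 66 → 92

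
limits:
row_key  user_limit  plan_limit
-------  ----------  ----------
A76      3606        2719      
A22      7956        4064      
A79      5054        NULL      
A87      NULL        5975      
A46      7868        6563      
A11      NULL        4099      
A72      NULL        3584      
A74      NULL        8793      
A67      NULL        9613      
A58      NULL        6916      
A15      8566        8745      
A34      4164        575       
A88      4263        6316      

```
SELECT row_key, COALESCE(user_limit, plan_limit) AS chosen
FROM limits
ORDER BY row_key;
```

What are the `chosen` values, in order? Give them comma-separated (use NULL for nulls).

4099, 8566, 7956, 4164, 7868, 6916, 9613, 3584, 8793, 3606, 5054, 5975, 4263

row_key=A11: user_limit=NULL, plan_limit=4099 → 4099
row_key=A15: user_limit=8566 → 8566
row_key=A22: user_limit=7956 → 7956
row_key=A34: user_limit=4164 → 4164
row_key=A46: user_limit=7868 → 7868
row_key=A58: user_limit=NULL, plan_limit=6916 → 6916
row_key=A67: user_limit=NULL, plan_limit=9613 → 9613
row_key=A72: user_limit=NULL, plan_limit=3584 → 3584
row_key=A74: user_limit=NULL, plan_limit=8793 → 8793
row_key=A76: user_limit=3606 → 3606
row_key=A79: user_limit=5054 → 5054
row_key=A87: user_limit=NULL, plan_limit=5975 → 5975
row_key=A88: user_limit=4263 → 4263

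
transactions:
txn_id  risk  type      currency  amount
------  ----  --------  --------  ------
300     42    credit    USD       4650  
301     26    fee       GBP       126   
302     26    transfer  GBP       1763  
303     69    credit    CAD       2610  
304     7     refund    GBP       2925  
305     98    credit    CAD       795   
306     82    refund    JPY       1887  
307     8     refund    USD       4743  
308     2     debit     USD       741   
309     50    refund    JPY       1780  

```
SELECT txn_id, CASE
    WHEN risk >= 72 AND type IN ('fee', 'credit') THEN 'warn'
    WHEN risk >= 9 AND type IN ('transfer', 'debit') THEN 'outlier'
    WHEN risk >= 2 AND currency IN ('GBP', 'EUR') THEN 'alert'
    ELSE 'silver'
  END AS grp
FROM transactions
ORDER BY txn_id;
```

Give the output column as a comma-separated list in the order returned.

txn_id=300: ELSE → silver
txn_id=301: risk >= 2 AND currency IN ('GBP', 'EUR') → alert
txn_id=302: risk >= 9 AND type IN ('transfer', 'debit') → outlier
txn_id=303: ELSE → silver
txn_id=304: risk >= 2 AND currency IN ('GBP', 'EUR') → alert
txn_id=305: risk >= 72 AND type IN ('fee', 'credit') → warn
txn_id=306: ELSE → silver
txn_id=307: ELSE → silver
txn_id=308: ELSE → silver
txn_id=309: ELSE → silver

silver, alert, outlier, silver, alert, warn, silver, silver, silver, silver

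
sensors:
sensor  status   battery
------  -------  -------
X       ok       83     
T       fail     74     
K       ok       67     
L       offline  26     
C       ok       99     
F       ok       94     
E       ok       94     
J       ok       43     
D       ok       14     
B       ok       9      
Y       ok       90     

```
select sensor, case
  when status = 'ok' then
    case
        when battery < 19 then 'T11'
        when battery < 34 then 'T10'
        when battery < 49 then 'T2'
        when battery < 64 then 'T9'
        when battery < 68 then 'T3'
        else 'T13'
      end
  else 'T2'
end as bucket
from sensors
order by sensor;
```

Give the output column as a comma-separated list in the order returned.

T11, T13, T11, T13, T13, T2, T3, T2, T2, T13, T13

sensor=B: status='ok' → inner[battery < 19] → T11
sensor=C: status='ok' → inner[ELSE] → T13
sensor=D: status='ok' → inner[battery < 19] → T11
sensor=E: status='ok' → inner[ELSE] → T13
sensor=F: status='ok' → inner[ELSE] → T13
sensor=J: status='ok' → inner[battery < 49] → T2
sensor=K: status='ok' → inner[battery < 68] → T3
sensor=L: status='offline' → outer ELSE → T2
sensor=T: status='fail' → outer ELSE → T2
sensor=X: status='ok' → inner[ELSE] → T13
sensor=Y: status='ok' → inner[ELSE] → T13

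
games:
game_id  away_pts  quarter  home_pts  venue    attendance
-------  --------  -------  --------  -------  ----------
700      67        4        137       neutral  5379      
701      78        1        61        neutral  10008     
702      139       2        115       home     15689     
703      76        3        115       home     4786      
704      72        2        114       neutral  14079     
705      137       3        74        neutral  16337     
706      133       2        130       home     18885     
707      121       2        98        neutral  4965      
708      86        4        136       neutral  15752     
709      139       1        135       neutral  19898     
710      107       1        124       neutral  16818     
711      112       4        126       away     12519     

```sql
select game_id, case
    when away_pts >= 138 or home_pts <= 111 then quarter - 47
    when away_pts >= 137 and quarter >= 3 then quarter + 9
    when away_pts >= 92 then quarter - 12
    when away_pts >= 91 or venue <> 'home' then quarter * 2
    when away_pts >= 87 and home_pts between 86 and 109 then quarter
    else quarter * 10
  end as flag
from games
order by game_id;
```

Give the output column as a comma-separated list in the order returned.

game_id=700: away_pts >= 91 or venue <> 'home' → 8
game_id=701: away_pts >= 138 or home_pts <= 111 → -46
game_id=702: away_pts >= 138 or home_pts <= 111 → -45
game_id=703: ELSE → 30
game_id=704: away_pts >= 91 or venue <> 'home' → 4
game_id=705: away_pts >= 138 or home_pts <= 111 → -44
game_id=706: away_pts >= 92 → -10
game_id=707: away_pts >= 138 or home_pts <= 111 → -45
game_id=708: away_pts >= 91 or venue <> 'home' → 8
game_id=709: away_pts >= 138 or home_pts <= 111 → -46
game_id=710: away_pts >= 92 → -11
game_id=711: away_pts >= 92 → -8

8, -46, -45, 30, 4, -44, -10, -45, 8, -46, -11, -8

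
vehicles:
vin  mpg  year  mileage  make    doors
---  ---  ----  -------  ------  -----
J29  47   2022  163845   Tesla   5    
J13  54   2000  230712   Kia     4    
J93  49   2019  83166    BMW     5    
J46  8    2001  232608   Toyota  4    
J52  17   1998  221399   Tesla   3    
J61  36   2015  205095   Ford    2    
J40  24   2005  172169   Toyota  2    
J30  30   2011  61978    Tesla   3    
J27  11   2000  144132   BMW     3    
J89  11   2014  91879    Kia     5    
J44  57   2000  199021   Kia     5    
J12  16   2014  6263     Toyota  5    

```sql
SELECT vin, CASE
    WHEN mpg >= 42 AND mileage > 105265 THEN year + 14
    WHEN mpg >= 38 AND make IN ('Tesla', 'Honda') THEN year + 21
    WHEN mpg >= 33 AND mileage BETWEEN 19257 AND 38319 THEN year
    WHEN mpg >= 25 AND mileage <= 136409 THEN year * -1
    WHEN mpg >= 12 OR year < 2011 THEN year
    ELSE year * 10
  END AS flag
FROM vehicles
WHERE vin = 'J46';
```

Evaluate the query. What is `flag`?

vin = J46: mpg=8, year=2001, mileage=232608, make=Toyota, doors=4.
mpg >= 42 AND mileage > 105265 → false
mpg >= 38 AND make IN ('Tesla', 'Honda') → false
mpg >= 33 AND mileage BETWEEN 19257 AND 38319 → false
mpg >= 25 AND mileage <= 136409 → false
mpg >= 12 OR year < 2011 → true → 2001

2001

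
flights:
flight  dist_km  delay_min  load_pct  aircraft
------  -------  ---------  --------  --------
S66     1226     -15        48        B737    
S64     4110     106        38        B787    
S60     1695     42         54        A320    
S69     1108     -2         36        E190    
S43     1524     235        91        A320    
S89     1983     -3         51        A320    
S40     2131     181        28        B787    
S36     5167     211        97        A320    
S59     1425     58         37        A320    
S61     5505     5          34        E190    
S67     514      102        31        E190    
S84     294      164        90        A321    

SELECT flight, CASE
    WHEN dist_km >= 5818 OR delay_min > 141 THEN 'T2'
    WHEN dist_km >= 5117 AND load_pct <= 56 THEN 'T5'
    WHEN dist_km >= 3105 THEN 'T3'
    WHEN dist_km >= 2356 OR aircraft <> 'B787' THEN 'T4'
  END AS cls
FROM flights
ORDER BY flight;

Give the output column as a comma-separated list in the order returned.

T2, T2, T2, T4, T4, T5, T3, T4, T4, T4, T2, T4

flight=S36: dist_km >= 5818 OR delay_min > 141 → T2
flight=S40: dist_km >= 5818 OR delay_min > 141 → T2
flight=S43: dist_km >= 5818 OR delay_min > 141 → T2
flight=S59: dist_km >= 2356 OR aircraft <> 'B787' → T4
flight=S60: dist_km >= 2356 OR aircraft <> 'B787' → T4
flight=S61: dist_km >= 5117 AND load_pct <= 56 → T5
flight=S64: dist_km >= 3105 → T3
flight=S66: dist_km >= 2356 OR aircraft <> 'B787' → T4
flight=S67: dist_km >= 2356 OR aircraft <> 'B787' → T4
flight=S69: dist_km >= 2356 OR aircraft <> 'B787' → T4
flight=S84: dist_km >= 5818 OR delay_min > 141 → T2
flight=S89: dist_km >= 2356 OR aircraft <> 'B787' → T4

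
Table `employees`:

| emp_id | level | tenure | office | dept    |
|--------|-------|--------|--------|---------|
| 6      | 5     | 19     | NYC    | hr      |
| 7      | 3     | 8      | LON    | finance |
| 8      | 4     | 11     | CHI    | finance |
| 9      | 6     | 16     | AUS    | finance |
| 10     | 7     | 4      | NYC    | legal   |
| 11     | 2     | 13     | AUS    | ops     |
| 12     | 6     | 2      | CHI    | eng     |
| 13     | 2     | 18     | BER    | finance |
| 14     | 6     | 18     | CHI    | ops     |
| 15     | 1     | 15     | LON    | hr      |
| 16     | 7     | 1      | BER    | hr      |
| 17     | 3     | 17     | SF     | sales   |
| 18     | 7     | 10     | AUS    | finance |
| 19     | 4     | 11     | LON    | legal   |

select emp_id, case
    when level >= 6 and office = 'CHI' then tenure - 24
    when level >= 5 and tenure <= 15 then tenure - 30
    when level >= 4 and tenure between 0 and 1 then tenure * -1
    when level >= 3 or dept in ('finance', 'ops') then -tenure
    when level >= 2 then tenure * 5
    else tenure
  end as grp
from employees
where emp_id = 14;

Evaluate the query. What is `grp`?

emp_id = 14: level=6, tenure=18, office=CHI, dept=ops.
level >= 6 and office = 'CHI' → true → -6

-6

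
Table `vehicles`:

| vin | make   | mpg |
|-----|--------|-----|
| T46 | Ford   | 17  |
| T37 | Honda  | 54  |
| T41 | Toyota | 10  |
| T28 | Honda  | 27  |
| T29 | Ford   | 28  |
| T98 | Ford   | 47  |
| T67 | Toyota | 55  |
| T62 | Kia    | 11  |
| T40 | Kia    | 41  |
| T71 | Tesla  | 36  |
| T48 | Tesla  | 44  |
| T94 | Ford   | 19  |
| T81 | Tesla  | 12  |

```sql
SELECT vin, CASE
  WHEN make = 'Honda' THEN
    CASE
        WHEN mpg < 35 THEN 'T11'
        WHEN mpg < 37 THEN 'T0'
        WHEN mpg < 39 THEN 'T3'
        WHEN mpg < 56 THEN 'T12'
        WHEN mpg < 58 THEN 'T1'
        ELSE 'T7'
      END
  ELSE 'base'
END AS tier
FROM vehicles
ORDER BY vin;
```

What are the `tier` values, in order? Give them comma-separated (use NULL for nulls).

vin=T28: make='Honda' → inner[mpg < 35] → T11
vin=T29: make='Ford' → outer ELSE → base
vin=T37: make='Honda' → inner[mpg < 56] → T12
vin=T40: make='Kia' → outer ELSE → base
vin=T41: make='Toyota' → outer ELSE → base
vin=T46: make='Ford' → outer ELSE → base
vin=T48: make='Tesla' → outer ELSE → base
vin=T62: make='Kia' → outer ELSE → base
vin=T67: make='Toyota' → outer ELSE → base
vin=T71: make='Tesla' → outer ELSE → base
vin=T81: make='Tesla' → outer ELSE → base
vin=T94: make='Ford' → outer ELSE → base
vin=T98: make='Ford' → outer ELSE → base

T11, base, T12, base, base, base, base, base, base, base, base, base, base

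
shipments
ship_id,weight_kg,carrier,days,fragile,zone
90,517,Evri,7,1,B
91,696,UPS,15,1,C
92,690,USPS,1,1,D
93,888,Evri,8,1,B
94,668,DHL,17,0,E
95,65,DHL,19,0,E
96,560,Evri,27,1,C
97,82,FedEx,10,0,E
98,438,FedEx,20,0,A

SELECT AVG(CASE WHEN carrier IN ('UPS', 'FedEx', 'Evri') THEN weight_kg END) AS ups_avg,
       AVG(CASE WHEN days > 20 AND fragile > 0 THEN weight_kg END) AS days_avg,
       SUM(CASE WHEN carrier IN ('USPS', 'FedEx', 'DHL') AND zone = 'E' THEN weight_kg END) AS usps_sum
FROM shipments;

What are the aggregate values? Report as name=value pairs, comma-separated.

ups_avg=530.1666666667, days_avg=560, usps_sum=815

[ups_avg: carrier IN ('UPS', 'FedEx', 'Evri')]
ship_id=90: ✓ → 517
ship_id=91: ✓ → 696
ship_id=92: ✗
ship_id=93: ✓ → 888
ship_id=94: ✗
ship_id=95: ✗
ship_id=96: ✓ → 560
ship_id=97: ✓ → 82
ship_id=98: ✓ → 438
ups_avg = (517 + 696 + 888 + 560 + 82 + 438) / 6 = 530.1666666667
—
[days_avg: days > 20 AND fragile > 0]
ship_id=90: ✗
ship_id=91: ✗
ship_id=92: ✗
ship_id=93: ✗
ship_id=94: ✗
ship_id=95: ✗
ship_id=96: ✓ → 560
ship_id=97: ✗
ship_id=98: ✗
days_avg = 560
—
[usps_sum: carrier IN ('USPS', 'FedEx', 'DHL') AND zone = 'E']
ship_id=90: ✗
ship_id=91: ✗
ship_id=92: ✗
ship_id=93: ✗
ship_id=94: ✓ → 668
ship_id=95: ✓ → 65
ship_id=96: ✗
ship_id=97: ✓ → 82
ship_id=98: ✗
usps_sum = 668 + 65 + 82 = 815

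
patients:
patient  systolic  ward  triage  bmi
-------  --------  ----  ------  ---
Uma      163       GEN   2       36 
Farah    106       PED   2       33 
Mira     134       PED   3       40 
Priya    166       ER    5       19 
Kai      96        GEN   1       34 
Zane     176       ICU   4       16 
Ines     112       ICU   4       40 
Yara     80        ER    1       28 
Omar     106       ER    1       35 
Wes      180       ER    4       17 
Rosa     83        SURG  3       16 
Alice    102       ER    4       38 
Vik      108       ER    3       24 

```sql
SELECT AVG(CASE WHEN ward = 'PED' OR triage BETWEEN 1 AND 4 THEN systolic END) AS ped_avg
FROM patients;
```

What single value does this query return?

patient=Uma: ✓ → 163
patient=Farah: ✓ → 106
patient=Mira: ✓ → 134
patient=Priya: ✗
patient=Kai: ✓ → 96
patient=Zane: ✓ → 176
patient=Ines: ✓ → 112
patient=Yara: ✓ → 80
patient=Omar: ✓ → 106
patient=Wes: ✓ → 180
patient=Rosa: ✓ → 83
patient=Alice: ✓ → 102
patient=Vik: ✓ → 108
ped_avg = (163 + 106 + 134 + 96 + 176 + 112 + 80 + 106 + 180 + 83 + 102 + 108) / 12 = 120.5

120.5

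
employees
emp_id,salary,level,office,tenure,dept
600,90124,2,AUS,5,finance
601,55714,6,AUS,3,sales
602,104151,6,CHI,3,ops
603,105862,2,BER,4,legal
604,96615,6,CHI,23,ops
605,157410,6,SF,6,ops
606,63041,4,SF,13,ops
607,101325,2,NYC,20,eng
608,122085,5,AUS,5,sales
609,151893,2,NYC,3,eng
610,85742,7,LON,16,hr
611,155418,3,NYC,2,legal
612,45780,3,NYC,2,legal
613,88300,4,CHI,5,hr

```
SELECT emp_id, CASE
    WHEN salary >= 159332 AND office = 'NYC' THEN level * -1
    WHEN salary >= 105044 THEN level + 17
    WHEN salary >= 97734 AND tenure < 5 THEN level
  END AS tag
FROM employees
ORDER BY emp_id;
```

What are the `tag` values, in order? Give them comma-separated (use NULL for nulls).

emp_id=600: (no match → NULL) → NULL
emp_id=601: (no match → NULL) → NULL
emp_id=602: salary >= 97734 AND tenure < 5 → 6
emp_id=603: salary >= 105044 → 19
emp_id=604: (no match → NULL) → NULL
emp_id=605: salary >= 105044 → 23
emp_id=606: (no match → NULL) → NULL
emp_id=607: (no match → NULL) → NULL
emp_id=608: salary >= 105044 → 22
emp_id=609: salary >= 105044 → 19
emp_id=610: (no match → NULL) → NULL
emp_id=611: salary >= 105044 → 20
emp_id=612: (no match → NULL) → NULL
emp_id=613: (no match → NULL) → NULL

NULL, NULL, 6, 19, NULL, 23, NULL, NULL, 22, 19, NULL, 20, NULL, NULL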